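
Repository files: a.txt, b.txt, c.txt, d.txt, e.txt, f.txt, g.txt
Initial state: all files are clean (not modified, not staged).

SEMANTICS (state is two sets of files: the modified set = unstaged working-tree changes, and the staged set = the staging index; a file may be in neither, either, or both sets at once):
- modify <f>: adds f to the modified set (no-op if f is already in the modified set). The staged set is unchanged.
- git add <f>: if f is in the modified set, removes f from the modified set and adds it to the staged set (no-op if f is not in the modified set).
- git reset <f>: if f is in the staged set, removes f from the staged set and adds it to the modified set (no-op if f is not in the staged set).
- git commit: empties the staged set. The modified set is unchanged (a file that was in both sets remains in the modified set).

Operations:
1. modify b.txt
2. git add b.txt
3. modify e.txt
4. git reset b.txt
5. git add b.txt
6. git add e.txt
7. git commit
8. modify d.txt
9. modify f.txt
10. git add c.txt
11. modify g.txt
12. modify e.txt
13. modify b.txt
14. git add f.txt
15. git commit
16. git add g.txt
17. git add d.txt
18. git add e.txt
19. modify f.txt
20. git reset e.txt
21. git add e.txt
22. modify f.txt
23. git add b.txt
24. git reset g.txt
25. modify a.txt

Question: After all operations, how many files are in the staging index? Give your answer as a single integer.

After op 1 (modify b.txt): modified={b.txt} staged={none}
After op 2 (git add b.txt): modified={none} staged={b.txt}
After op 3 (modify e.txt): modified={e.txt} staged={b.txt}
After op 4 (git reset b.txt): modified={b.txt, e.txt} staged={none}
After op 5 (git add b.txt): modified={e.txt} staged={b.txt}
After op 6 (git add e.txt): modified={none} staged={b.txt, e.txt}
After op 7 (git commit): modified={none} staged={none}
After op 8 (modify d.txt): modified={d.txt} staged={none}
After op 9 (modify f.txt): modified={d.txt, f.txt} staged={none}
After op 10 (git add c.txt): modified={d.txt, f.txt} staged={none}
After op 11 (modify g.txt): modified={d.txt, f.txt, g.txt} staged={none}
After op 12 (modify e.txt): modified={d.txt, e.txt, f.txt, g.txt} staged={none}
After op 13 (modify b.txt): modified={b.txt, d.txt, e.txt, f.txt, g.txt} staged={none}
After op 14 (git add f.txt): modified={b.txt, d.txt, e.txt, g.txt} staged={f.txt}
After op 15 (git commit): modified={b.txt, d.txt, e.txt, g.txt} staged={none}
After op 16 (git add g.txt): modified={b.txt, d.txt, e.txt} staged={g.txt}
After op 17 (git add d.txt): modified={b.txt, e.txt} staged={d.txt, g.txt}
After op 18 (git add e.txt): modified={b.txt} staged={d.txt, e.txt, g.txt}
After op 19 (modify f.txt): modified={b.txt, f.txt} staged={d.txt, e.txt, g.txt}
After op 20 (git reset e.txt): modified={b.txt, e.txt, f.txt} staged={d.txt, g.txt}
After op 21 (git add e.txt): modified={b.txt, f.txt} staged={d.txt, e.txt, g.txt}
After op 22 (modify f.txt): modified={b.txt, f.txt} staged={d.txt, e.txt, g.txt}
After op 23 (git add b.txt): modified={f.txt} staged={b.txt, d.txt, e.txt, g.txt}
After op 24 (git reset g.txt): modified={f.txt, g.txt} staged={b.txt, d.txt, e.txt}
After op 25 (modify a.txt): modified={a.txt, f.txt, g.txt} staged={b.txt, d.txt, e.txt}
Final staged set: {b.txt, d.txt, e.txt} -> count=3

Answer: 3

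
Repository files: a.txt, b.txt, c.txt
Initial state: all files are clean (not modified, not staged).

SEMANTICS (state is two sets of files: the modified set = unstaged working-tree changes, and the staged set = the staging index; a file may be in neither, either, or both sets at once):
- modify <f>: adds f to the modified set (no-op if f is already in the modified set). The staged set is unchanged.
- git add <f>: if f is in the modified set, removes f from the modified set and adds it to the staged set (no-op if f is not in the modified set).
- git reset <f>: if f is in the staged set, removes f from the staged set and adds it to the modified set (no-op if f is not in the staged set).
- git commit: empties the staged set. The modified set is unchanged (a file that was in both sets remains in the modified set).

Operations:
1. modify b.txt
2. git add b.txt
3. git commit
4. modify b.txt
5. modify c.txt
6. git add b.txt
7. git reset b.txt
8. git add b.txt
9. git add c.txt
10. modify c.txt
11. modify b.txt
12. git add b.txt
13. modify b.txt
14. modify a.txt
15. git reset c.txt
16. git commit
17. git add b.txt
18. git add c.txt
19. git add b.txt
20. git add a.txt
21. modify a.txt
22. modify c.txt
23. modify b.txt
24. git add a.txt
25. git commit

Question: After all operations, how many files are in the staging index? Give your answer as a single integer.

Answer: 0

Derivation:
After op 1 (modify b.txt): modified={b.txt} staged={none}
After op 2 (git add b.txt): modified={none} staged={b.txt}
After op 3 (git commit): modified={none} staged={none}
After op 4 (modify b.txt): modified={b.txt} staged={none}
After op 5 (modify c.txt): modified={b.txt, c.txt} staged={none}
After op 6 (git add b.txt): modified={c.txt} staged={b.txt}
After op 7 (git reset b.txt): modified={b.txt, c.txt} staged={none}
After op 8 (git add b.txt): modified={c.txt} staged={b.txt}
After op 9 (git add c.txt): modified={none} staged={b.txt, c.txt}
After op 10 (modify c.txt): modified={c.txt} staged={b.txt, c.txt}
After op 11 (modify b.txt): modified={b.txt, c.txt} staged={b.txt, c.txt}
After op 12 (git add b.txt): modified={c.txt} staged={b.txt, c.txt}
After op 13 (modify b.txt): modified={b.txt, c.txt} staged={b.txt, c.txt}
After op 14 (modify a.txt): modified={a.txt, b.txt, c.txt} staged={b.txt, c.txt}
After op 15 (git reset c.txt): modified={a.txt, b.txt, c.txt} staged={b.txt}
After op 16 (git commit): modified={a.txt, b.txt, c.txt} staged={none}
After op 17 (git add b.txt): modified={a.txt, c.txt} staged={b.txt}
After op 18 (git add c.txt): modified={a.txt} staged={b.txt, c.txt}
After op 19 (git add b.txt): modified={a.txt} staged={b.txt, c.txt}
After op 20 (git add a.txt): modified={none} staged={a.txt, b.txt, c.txt}
After op 21 (modify a.txt): modified={a.txt} staged={a.txt, b.txt, c.txt}
After op 22 (modify c.txt): modified={a.txt, c.txt} staged={a.txt, b.txt, c.txt}
After op 23 (modify b.txt): modified={a.txt, b.txt, c.txt} staged={a.txt, b.txt, c.txt}
After op 24 (git add a.txt): modified={b.txt, c.txt} staged={a.txt, b.txt, c.txt}
After op 25 (git commit): modified={b.txt, c.txt} staged={none}
Final staged set: {none} -> count=0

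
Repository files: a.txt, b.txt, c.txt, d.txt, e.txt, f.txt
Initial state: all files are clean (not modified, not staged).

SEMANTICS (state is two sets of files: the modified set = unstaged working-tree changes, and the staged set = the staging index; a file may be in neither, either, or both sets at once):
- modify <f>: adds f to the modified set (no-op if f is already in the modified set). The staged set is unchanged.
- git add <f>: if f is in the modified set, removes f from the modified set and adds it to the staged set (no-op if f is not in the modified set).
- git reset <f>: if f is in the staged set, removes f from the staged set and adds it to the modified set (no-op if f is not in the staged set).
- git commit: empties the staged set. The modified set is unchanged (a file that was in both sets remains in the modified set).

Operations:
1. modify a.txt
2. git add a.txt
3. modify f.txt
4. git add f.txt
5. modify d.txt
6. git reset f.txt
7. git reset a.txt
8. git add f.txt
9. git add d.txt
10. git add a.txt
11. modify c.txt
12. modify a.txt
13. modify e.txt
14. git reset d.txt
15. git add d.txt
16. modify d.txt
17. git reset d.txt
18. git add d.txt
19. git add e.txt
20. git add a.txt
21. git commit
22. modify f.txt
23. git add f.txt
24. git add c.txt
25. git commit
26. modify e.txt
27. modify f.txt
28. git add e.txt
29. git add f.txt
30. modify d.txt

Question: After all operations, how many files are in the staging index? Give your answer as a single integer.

Answer: 2

Derivation:
After op 1 (modify a.txt): modified={a.txt} staged={none}
After op 2 (git add a.txt): modified={none} staged={a.txt}
After op 3 (modify f.txt): modified={f.txt} staged={a.txt}
After op 4 (git add f.txt): modified={none} staged={a.txt, f.txt}
After op 5 (modify d.txt): modified={d.txt} staged={a.txt, f.txt}
After op 6 (git reset f.txt): modified={d.txt, f.txt} staged={a.txt}
After op 7 (git reset a.txt): modified={a.txt, d.txt, f.txt} staged={none}
After op 8 (git add f.txt): modified={a.txt, d.txt} staged={f.txt}
After op 9 (git add d.txt): modified={a.txt} staged={d.txt, f.txt}
After op 10 (git add a.txt): modified={none} staged={a.txt, d.txt, f.txt}
After op 11 (modify c.txt): modified={c.txt} staged={a.txt, d.txt, f.txt}
After op 12 (modify a.txt): modified={a.txt, c.txt} staged={a.txt, d.txt, f.txt}
After op 13 (modify e.txt): modified={a.txt, c.txt, e.txt} staged={a.txt, d.txt, f.txt}
After op 14 (git reset d.txt): modified={a.txt, c.txt, d.txt, e.txt} staged={a.txt, f.txt}
After op 15 (git add d.txt): modified={a.txt, c.txt, e.txt} staged={a.txt, d.txt, f.txt}
After op 16 (modify d.txt): modified={a.txt, c.txt, d.txt, e.txt} staged={a.txt, d.txt, f.txt}
After op 17 (git reset d.txt): modified={a.txt, c.txt, d.txt, e.txt} staged={a.txt, f.txt}
After op 18 (git add d.txt): modified={a.txt, c.txt, e.txt} staged={a.txt, d.txt, f.txt}
After op 19 (git add e.txt): modified={a.txt, c.txt} staged={a.txt, d.txt, e.txt, f.txt}
After op 20 (git add a.txt): modified={c.txt} staged={a.txt, d.txt, e.txt, f.txt}
After op 21 (git commit): modified={c.txt} staged={none}
After op 22 (modify f.txt): modified={c.txt, f.txt} staged={none}
After op 23 (git add f.txt): modified={c.txt} staged={f.txt}
After op 24 (git add c.txt): modified={none} staged={c.txt, f.txt}
After op 25 (git commit): modified={none} staged={none}
After op 26 (modify e.txt): modified={e.txt} staged={none}
After op 27 (modify f.txt): modified={e.txt, f.txt} staged={none}
After op 28 (git add e.txt): modified={f.txt} staged={e.txt}
After op 29 (git add f.txt): modified={none} staged={e.txt, f.txt}
After op 30 (modify d.txt): modified={d.txt} staged={e.txt, f.txt}
Final staged set: {e.txt, f.txt} -> count=2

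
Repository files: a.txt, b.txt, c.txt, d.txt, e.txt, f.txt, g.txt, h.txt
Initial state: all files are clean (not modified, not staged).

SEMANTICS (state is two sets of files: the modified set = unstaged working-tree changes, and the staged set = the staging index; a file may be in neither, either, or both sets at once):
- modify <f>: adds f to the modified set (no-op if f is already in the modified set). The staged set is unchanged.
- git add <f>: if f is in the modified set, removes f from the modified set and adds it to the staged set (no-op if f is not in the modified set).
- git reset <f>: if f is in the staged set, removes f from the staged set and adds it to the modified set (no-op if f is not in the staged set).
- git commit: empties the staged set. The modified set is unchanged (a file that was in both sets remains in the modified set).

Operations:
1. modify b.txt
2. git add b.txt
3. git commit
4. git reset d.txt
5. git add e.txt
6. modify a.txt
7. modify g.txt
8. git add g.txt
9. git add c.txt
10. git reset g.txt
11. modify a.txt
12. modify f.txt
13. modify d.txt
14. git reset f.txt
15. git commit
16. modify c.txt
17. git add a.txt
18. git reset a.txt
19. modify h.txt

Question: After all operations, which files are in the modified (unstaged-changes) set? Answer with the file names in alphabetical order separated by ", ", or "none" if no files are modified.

Answer: a.txt, c.txt, d.txt, f.txt, g.txt, h.txt

Derivation:
After op 1 (modify b.txt): modified={b.txt} staged={none}
After op 2 (git add b.txt): modified={none} staged={b.txt}
After op 3 (git commit): modified={none} staged={none}
After op 4 (git reset d.txt): modified={none} staged={none}
After op 5 (git add e.txt): modified={none} staged={none}
After op 6 (modify a.txt): modified={a.txt} staged={none}
After op 7 (modify g.txt): modified={a.txt, g.txt} staged={none}
After op 8 (git add g.txt): modified={a.txt} staged={g.txt}
After op 9 (git add c.txt): modified={a.txt} staged={g.txt}
After op 10 (git reset g.txt): modified={a.txt, g.txt} staged={none}
After op 11 (modify a.txt): modified={a.txt, g.txt} staged={none}
After op 12 (modify f.txt): modified={a.txt, f.txt, g.txt} staged={none}
After op 13 (modify d.txt): modified={a.txt, d.txt, f.txt, g.txt} staged={none}
After op 14 (git reset f.txt): modified={a.txt, d.txt, f.txt, g.txt} staged={none}
After op 15 (git commit): modified={a.txt, d.txt, f.txt, g.txt} staged={none}
After op 16 (modify c.txt): modified={a.txt, c.txt, d.txt, f.txt, g.txt} staged={none}
After op 17 (git add a.txt): modified={c.txt, d.txt, f.txt, g.txt} staged={a.txt}
After op 18 (git reset a.txt): modified={a.txt, c.txt, d.txt, f.txt, g.txt} staged={none}
After op 19 (modify h.txt): modified={a.txt, c.txt, d.txt, f.txt, g.txt, h.txt} staged={none}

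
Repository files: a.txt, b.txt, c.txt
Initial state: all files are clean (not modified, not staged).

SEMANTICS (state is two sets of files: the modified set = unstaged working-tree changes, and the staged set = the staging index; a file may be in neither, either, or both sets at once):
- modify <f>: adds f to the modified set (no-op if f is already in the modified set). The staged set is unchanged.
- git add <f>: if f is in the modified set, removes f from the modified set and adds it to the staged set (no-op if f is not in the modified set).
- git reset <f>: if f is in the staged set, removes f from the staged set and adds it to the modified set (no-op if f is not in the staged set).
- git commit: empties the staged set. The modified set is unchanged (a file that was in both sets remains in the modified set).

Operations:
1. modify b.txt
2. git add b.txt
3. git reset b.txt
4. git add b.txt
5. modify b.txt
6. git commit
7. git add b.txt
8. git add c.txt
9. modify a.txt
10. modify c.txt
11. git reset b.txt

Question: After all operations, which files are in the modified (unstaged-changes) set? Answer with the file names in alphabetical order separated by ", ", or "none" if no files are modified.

After op 1 (modify b.txt): modified={b.txt} staged={none}
After op 2 (git add b.txt): modified={none} staged={b.txt}
After op 3 (git reset b.txt): modified={b.txt} staged={none}
After op 4 (git add b.txt): modified={none} staged={b.txt}
After op 5 (modify b.txt): modified={b.txt} staged={b.txt}
After op 6 (git commit): modified={b.txt} staged={none}
After op 7 (git add b.txt): modified={none} staged={b.txt}
After op 8 (git add c.txt): modified={none} staged={b.txt}
After op 9 (modify a.txt): modified={a.txt} staged={b.txt}
After op 10 (modify c.txt): modified={a.txt, c.txt} staged={b.txt}
After op 11 (git reset b.txt): modified={a.txt, b.txt, c.txt} staged={none}

Answer: a.txt, b.txt, c.txt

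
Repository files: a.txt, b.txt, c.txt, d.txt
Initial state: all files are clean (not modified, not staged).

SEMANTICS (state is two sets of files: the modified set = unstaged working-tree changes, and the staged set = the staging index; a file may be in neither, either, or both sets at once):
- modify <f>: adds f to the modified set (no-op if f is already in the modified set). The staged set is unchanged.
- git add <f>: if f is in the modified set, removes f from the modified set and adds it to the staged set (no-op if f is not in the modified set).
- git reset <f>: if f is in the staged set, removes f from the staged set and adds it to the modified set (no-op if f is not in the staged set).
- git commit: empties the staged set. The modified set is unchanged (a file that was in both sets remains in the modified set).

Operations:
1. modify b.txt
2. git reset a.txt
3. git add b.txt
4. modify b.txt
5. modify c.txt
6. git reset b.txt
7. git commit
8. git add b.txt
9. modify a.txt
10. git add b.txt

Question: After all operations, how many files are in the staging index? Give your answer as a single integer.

Answer: 1

Derivation:
After op 1 (modify b.txt): modified={b.txt} staged={none}
After op 2 (git reset a.txt): modified={b.txt} staged={none}
After op 3 (git add b.txt): modified={none} staged={b.txt}
After op 4 (modify b.txt): modified={b.txt} staged={b.txt}
After op 5 (modify c.txt): modified={b.txt, c.txt} staged={b.txt}
After op 6 (git reset b.txt): modified={b.txt, c.txt} staged={none}
After op 7 (git commit): modified={b.txt, c.txt} staged={none}
After op 8 (git add b.txt): modified={c.txt} staged={b.txt}
After op 9 (modify a.txt): modified={a.txt, c.txt} staged={b.txt}
After op 10 (git add b.txt): modified={a.txt, c.txt} staged={b.txt}
Final staged set: {b.txt} -> count=1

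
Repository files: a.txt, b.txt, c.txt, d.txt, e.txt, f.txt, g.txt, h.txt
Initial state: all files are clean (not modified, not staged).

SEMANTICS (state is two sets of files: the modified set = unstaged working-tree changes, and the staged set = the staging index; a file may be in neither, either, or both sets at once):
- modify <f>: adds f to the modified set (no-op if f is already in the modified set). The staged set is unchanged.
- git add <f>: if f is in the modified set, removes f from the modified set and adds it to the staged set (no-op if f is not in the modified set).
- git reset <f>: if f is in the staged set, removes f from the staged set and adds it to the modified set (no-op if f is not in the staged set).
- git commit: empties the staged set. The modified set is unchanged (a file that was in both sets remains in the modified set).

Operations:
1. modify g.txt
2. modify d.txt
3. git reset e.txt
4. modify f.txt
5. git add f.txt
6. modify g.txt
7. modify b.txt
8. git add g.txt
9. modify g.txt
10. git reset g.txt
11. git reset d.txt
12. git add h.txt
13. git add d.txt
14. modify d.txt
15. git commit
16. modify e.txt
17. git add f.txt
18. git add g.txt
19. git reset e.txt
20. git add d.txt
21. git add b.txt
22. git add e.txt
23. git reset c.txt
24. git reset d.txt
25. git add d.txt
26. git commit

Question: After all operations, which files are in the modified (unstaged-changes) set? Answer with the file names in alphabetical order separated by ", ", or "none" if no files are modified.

After op 1 (modify g.txt): modified={g.txt} staged={none}
After op 2 (modify d.txt): modified={d.txt, g.txt} staged={none}
After op 3 (git reset e.txt): modified={d.txt, g.txt} staged={none}
After op 4 (modify f.txt): modified={d.txt, f.txt, g.txt} staged={none}
After op 5 (git add f.txt): modified={d.txt, g.txt} staged={f.txt}
After op 6 (modify g.txt): modified={d.txt, g.txt} staged={f.txt}
After op 7 (modify b.txt): modified={b.txt, d.txt, g.txt} staged={f.txt}
After op 8 (git add g.txt): modified={b.txt, d.txt} staged={f.txt, g.txt}
After op 9 (modify g.txt): modified={b.txt, d.txt, g.txt} staged={f.txt, g.txt}
After op 10 (git reset g.txt): modified={b.txt, d.txt, g.txt} staged={f.txt}
After op 11 (git reset d.txt): modified={b.txt, d.txt, g.txt} staged={f.txt}
After op 12 (git add h.txt): modified={b.txt, d.txt, g.txt} staged={f.txt}
After op 13 (git add d.txt): modified={b.txt, g.txt} staged={d.txt, f.txt}
After op 14 (modify d.txt): modified={b.txt, d.txt, g.txt} staged={d.txt, f.txt}
After op 15 (git commit): modified={b.txt, d.txt, g.txt} staged={none}
After op 16 (modify e.txt): modified={b.txt, d.txt, e.txt, g.txt} staged={none}
After op 17 (git add f.txt): modified={b.txt, d.txt, e.txt, g.txt} staged={none}
After op 18 (git add g.txt): modified={b.txt, d.txt, e.txt} staged={g.txt}
After op 19 (git reset e.txt): modified={b.txt, d.txt, e.txt} staged={g.txt}
After op 20 (git add d.txt): modified={b.txt, e.txt} staged={d.txt, g.txt}
After op 21 (git add b.txt): modified={e.txt} staged={b.txt, d.txt, g.txt}
After op 22 (git add e.txt): modified={none} staged={b.txt, d.txt, e.txt, g.txt}
After op 23 (git reset c.txt): modified={none} staged={b.txt, d.txt, e.txt, g.txt}
After op 24 (git reset d.txt): modified={d.txt} staged={b.txt, e.txt, g.txt}
After op 25 (git add d.txt): modified={none} staged={b.txt, d.txt, e.txt, g.txt}
After op 26 (git commit): modified={none} staged={none}

Answer: none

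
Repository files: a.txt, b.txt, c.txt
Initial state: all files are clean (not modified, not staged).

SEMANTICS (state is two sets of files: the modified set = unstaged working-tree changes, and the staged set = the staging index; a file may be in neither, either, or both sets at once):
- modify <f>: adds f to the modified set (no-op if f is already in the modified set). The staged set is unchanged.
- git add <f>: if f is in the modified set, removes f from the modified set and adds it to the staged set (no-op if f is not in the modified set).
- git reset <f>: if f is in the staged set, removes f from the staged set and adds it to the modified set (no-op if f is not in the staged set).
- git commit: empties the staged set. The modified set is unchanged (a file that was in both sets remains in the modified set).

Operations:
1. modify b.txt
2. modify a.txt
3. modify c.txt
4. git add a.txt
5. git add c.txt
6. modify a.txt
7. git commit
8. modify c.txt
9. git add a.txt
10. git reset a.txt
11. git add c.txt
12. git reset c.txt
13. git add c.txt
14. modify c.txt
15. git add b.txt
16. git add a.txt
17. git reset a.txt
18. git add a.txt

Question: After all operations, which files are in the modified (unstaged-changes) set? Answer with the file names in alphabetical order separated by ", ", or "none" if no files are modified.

Answer: c.txt

Derivation:
After op 1 (modify b.txt): modified={b.txt} staged={none}
After op 2 (modify a.txt): modified={a.txt, b.txt} staged={none}
After op 3 (modify c.txt): modified={a.txt, b.txt, c.txt} staged={none}
After op 4 (git add a.txt): modified={b.txt, c.txt} staged={a.txt}
After op 5 (git add c.txt): modified={b.txt} staged={a.txt, c.txt}
After op 6 (modify a.txt): modified={a.txt, b.txt} staged={a.txt, c.txt}
After op 7 (git commit): modified={a.txt, b.txt} staged={none}
After op 8 (modify c.txt): modified={a.txt, b.txt, c.txt} staged={none}
After op 9 (git add a.txt): modified={b.txt, c.txt} staged={a.txt}
After op 10 (git reset a.txt): modified={a.txt, b.txt, c.txt} staged={none}
After op 11 (git add c.txt): modified={a.txt, b.txt} staged={c.txt}
After op 12 (git reset c.txt): modified={a.txt, b.txt, c.txt} staged={none}
After op 13 (git add c.txt): modified={a.txt, b.txt} staged={c.txt}
After op 14 (modify c.txt): modified={a.txt, b.txt, c.txt} staged={c.txt}
After op 15 (git add b.txt): modified={a.txt, c.txt} staged={b.txt, c.txt}
After op 16 (git add a.txt): modified={c.txt} staged={a.txt, b.txt, c.txt}
After op 17 (git reset a.txt): modified={a.txt, c.txt} staged={b.txt, c.txt}
After op 18 (git add a.txt): modified={c.txt} staged={a.txt, b.txt, c.txt}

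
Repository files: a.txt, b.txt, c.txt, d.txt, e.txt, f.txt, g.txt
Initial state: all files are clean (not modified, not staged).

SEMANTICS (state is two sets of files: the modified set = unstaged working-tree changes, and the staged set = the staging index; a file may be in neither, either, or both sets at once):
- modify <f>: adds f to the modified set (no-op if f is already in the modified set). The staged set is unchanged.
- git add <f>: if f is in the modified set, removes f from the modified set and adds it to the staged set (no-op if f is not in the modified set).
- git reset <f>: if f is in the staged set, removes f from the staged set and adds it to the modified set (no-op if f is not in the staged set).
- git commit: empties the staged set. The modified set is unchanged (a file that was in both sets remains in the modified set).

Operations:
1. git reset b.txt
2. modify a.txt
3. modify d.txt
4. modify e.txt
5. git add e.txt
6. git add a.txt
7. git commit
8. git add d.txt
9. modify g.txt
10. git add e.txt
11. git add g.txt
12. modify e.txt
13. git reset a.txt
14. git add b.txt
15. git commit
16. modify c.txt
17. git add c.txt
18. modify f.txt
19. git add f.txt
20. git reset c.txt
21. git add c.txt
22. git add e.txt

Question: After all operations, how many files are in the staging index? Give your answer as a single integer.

After op 1 (git reset b.txt): modified={none} staged={none}
After op 2 (modify a.txt): modified={a.txt} staged={none}
After op 3 (modify d.txt): modified={a.txt, d.txt} staged={none}
After op 4 (modify e.txt): modified={a.txt, d.txt, e.txt} staged={none}
After op 5 (git add e.txt): modified={a.txt, d.txt} staged={e.txt}
After op 6 (git add a.txt): modified={d.txt} staged={a.txt, e.txt}
After op 7 (git commit): modified={d.txt} staged={none}
After op 8 (git add d.txt): modified={none} staged={d.txt}
After op 9 (modify g.txt): modified={g.txt} staged={d.txt}
After op 10 (git add e.txt): modified={g.txt} staged={d.txt}
After op 11 (git add g.txt): modified={none} staged={d.txt, g.txt}
After op 12 (modify e.txt): modified={e.txt} staged={d.txt, g.txt}
After op 13 (git reset a.txt): modified={e.txt} staged={d.txt, g.txt}
After op 14 (git add b.txt): modified={e.txt} staged={d.txt, g.txt}
After op 15 (git commit): modified={e.txt} staged={none}
After op 16 (modify c.txt): modified={c.txt, e.txt} staged={none}
After op 17 (git add c.txt): modified={e.txt} staged={c.txt}
After op 18 (modify f.txt): modified={e.txt, f.txt} staged={c.txt}
After op 19 (git add f.txt): modified={e.txt} staged={c.txt, f.txt}
After op 20 (git reset c.txt): modified={c.txt, e.txt} staged={f.txt}
After op 21 (git add c.txt): modified={e.txt} staged={c.txt, f.txt}
After op 22 (git add e.txt): modified={none} staged={c.txt, e.txt, f.txt}
Final staged set: {c.txt, e.txt, f.txt} -> count=3

Answer: 3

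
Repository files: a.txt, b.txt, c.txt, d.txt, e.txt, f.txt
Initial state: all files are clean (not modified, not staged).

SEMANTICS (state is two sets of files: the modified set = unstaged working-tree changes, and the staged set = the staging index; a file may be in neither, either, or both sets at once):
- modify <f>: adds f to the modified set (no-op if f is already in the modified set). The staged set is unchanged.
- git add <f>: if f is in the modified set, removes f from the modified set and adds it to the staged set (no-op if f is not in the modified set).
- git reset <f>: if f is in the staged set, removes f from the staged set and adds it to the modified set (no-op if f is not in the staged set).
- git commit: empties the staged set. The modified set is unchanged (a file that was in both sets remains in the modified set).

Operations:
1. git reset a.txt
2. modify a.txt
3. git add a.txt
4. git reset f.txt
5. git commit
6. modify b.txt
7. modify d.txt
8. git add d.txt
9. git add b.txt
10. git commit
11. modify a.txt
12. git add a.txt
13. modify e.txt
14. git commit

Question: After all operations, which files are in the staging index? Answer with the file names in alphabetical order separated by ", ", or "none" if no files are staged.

After op 1 (git reset a.txt): modified={none} staged={none}
After op 2 (modify a.txt): modified={a.txt} staged={none}
After op 3 (git add a.txt): modified={none} staged={a.txt}
After op 4 (git reset f.txt): modified={none} staged={a.txt}
After op 5 (git commit): modified={none} staged={none}
After op 6 (modify b.txt): modified={b.txt} staged={none}
After op 7 (modify d.txt): modified={b.txt, d.txt} staged={none}
After op 8 (git add d.txt): modified={b.txt} staged={d.txt}
After op 9 (git add b.txt): modified={none} staged={b.txt, d.txt}
After op 10 (git commit): modified={none} staged={none}
After op 11 (modify a.txt): modified={a.txt} staged={none}
After op 12 (git add a.txt): modified={none} staged={a.txt}
After op 13 (modify e.txt): modified={e.txt} staged={a.txt}
After op 14 (git commit): modified={e.txt} staged={none}

Answer: none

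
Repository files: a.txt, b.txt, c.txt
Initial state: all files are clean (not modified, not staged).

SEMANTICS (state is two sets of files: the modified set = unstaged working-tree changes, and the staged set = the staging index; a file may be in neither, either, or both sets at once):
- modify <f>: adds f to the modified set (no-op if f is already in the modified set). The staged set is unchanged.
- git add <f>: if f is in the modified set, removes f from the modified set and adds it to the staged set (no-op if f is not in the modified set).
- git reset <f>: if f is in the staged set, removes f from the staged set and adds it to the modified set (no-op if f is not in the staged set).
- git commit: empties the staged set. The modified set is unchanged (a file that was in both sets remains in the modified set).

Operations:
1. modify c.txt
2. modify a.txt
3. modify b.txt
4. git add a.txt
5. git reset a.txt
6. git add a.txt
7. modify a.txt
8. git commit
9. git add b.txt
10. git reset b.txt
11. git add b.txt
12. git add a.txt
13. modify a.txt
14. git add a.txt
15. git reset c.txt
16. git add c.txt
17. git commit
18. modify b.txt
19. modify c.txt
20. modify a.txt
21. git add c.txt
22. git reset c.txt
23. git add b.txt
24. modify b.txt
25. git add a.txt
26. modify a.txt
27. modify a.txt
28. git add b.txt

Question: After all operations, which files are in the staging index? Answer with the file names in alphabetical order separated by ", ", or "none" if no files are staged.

Answer: a.txt, b.txt

Derivation:
After op 1 (modify c.txt): modified={c.txt} staged={none}
After op 2 (modify a.txt): modified={a.txt, c.txt} staged={none}
After op 3 (modify b.txt): modified={a.txt, b.txt, c.txt} staged={none}
After op 4 (git add a.txt): modified={b.txt, c.txt} staged={a.txt}
After op 5 (git reset a.txt): modified={a.txt, b.txt, c.txt} staged={none}
After op 6 (git add a.txt): modified={b.txt, c.txt} staged={a.txt}
After op 7 (modify a.txt): modified={a.txt, b.txt, c.txt} staged={a.txt}
After op 8 (git commit): modified={a.txt, b.txt, c.txt} staged={none}
After op 9 (git add b.txt): modified={a.txt, c.txt} staged={b.txt}
After op 10 (git reset b.txt): modified={a.txt, b.txt, c.txt} staged={none}
After op 11 (git add b.txt): modified={a.txt, c.txt} staged={b.txt}
After op 12 (git add a.txt): modified={c.txt} staged={a.txt, b.txt}
After op 13 (modify a.txt): modified={a.txt, c.txt} staged={a.txt, b.txt}
After op 14 (git add a.txt): modified={c.txt} staged={a.txt, b.txt}
After op 15 (git reset c.txt): modified={c.txt} staged={a.txt, b.txt}
After op 16 (git add c.txt): modified={none} staged={a.txt, b.txt, c.txt}
After op 17 (git commit): modified={none} staged={none}
After op 18 (modify b.txt): modified={b.txt} staged={none}
After op 19 (modify c.txt): modified={b.txt, c.txt} staged={none}
After op 20 (modify a.txt): modified={a.txt, b.txt, c.txt} staged={none}
After op 21 (git add c.txt): modified={a.txt, b.txt} staged={c.txt}
After op 22 (git reset c.txt): modified={a.txt, b.txt, c.txt} staged={none}
After op 23 (git add b.txt): modified={a.txt, c.txt} staged={b.txt}
After op 24 (modify b.txt): modified={a.txt, b.txt, c.txt} staged={b.txt}
After op 25 (git add a.txt): modified={b.txt, c.txt} staged={a.txt, b.txt}
After op 26 (modify a.txt): modified={a.txt, b.txt, c.txt} staged={a.txt, b.txt}
After op 27 (modify a.txt): modified={a.txt, b.txt, c.txt} staged={a.txt, b.txt}
After op 28 (git add b.txt): modified={a.txt, c.txt} staged={a.txt, b.txt}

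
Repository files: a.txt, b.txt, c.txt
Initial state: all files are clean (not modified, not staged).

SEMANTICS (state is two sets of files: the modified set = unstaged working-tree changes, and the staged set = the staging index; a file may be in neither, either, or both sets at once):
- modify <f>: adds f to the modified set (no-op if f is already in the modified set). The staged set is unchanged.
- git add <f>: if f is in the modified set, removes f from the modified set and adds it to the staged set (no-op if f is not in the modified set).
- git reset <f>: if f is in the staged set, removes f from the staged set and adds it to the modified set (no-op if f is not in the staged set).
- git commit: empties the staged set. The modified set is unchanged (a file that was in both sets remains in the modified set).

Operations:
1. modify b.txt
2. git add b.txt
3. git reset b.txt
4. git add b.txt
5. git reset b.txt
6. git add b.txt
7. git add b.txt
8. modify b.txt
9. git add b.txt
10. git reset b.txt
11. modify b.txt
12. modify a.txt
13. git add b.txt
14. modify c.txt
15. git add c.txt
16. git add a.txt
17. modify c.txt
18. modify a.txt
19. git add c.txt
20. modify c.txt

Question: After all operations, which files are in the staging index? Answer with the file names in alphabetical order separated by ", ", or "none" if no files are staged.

After op 1 (modify b.txt): modified={b.txt} staged={none}
After op 2 (git add b.txt): modified={none} staged={b.txt}
After op 3 (git reset b.txt): modified={b.txt} staged={none}
After op 4 (git add b.txt): modified={none} staged={b.txt}
After op 5 (git reset b.txt): modified={b.txt} staged={none}
After op 6 (git add b.txt): modified={none} staged={b.txt}
After op 7 (git add b.txt): modified={none} staged={b.txt}
After op 8 (modify b.txt): modified={b.txt} staged={b.txt}
After op 9 (git add b.txt): modified={none} staged={b.txt}
After op 10 (git reset b.txt): modified={b.txt} staged={none}
After op 11 (modify b.txt): modified={b.txt} staged={none}
After op 12 (modify a.txt): modified={a.txt, b.txt} staged={none}
After op 13 (git add b.txt): modified={a.txt} staged={b.txt}
After op 14 (modify c.txt): modified={a.txt, c.txt} staged={b.txt}
After op 15 (git add c.txt): modified={a.txt} staged={b.txt, c.txt}
After op 16 (git add a.txt): modified={none} staged={a.txt, b.txt, c.txt}
After op 17 (modify c.txt): modified={c.txt} staged={a.txt, b.txt, c.txt}
After op 18 (modify a.txt): modified={a.txt, c.txt} staged={a.txt, b.txt, c.txt}
After op 19 (git add c.txt): modified={a.txt} staged={a.txt, b.txt, c.txt}
After op 20 (modify c.txt): modified={a.txt, c.txt} staged={a.txt, b.txt, c.txt}

Answer: a.txt, b.txt, c.txt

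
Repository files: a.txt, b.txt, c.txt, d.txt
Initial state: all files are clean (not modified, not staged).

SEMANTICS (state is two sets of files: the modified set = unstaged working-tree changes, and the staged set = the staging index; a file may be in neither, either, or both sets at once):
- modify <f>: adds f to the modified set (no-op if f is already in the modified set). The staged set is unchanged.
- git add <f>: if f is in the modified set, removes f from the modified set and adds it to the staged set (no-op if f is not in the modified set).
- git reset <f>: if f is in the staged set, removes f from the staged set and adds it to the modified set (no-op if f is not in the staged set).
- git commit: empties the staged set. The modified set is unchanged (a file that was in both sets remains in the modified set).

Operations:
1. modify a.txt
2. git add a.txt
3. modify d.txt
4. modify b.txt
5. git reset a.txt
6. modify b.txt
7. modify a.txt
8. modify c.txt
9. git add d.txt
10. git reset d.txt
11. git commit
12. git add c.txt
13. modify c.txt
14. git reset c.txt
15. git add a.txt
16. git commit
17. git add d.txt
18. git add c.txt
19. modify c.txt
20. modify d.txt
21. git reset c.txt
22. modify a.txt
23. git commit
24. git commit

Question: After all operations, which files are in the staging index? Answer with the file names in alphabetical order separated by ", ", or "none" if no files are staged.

Answer: none

Derivation:
After op 1 (modify a.txt): modified={a.txt} staged={none}
After op 2 (git add a.txt): modified={none} staged={a.txt}
After op 3 (modify d.txt): modified={d.txt} staged={a.txt}
After op 4 (modify b.txt): modified={b.txt, d.txt} staged={a.txt}
After op 5 (git reset a.txt): modified={a.txt, b.txt, d.txt} staged={none}
After op 6 (modify b.txt): modified={a.txt, b.txt, d.txt} staged={none}
After op 7 (modify a.txt): modified={a.txt, b.txt, d.txt} staged={none}
After op 8 (modify c.txt): modified={a.txt, b.txt, c.txt, d.txt} staged={none}
After op 9 (git add d.txt): modified={a.txt, b.txt, c.txt} staged={d.txt}
After op 10 (git reset d.txt): modified={a.txt, b.txt, c.txt, d.txt} staged={none}
After op 11 (git commit): modified={a.txt, b.txt, c.txt, d.txt} staged={none}
After op 12 (git add c.txt): modified={a.txt, b.txt, d.txt} staged={c.txt}
After op 13 (modify c.txt): modified={a.txt, b.txt, c.txt, d.txt} staged={c.txt}
After op 14 (git reset c.txt): modified={a.txt, b.txt, c.txt, d.txt} staged={none}
After op 15 (git add a.txt): modified={b.txt, c.txt, d.txt} staged={a.txt}
After op 16 (git commit): modified={b.txt, c.txt, d.txt} staged={none}
After op 17 (git add d.txt): modified={b.txt, c.txt} staged={d.txt}
After op 18 (git add c.txt): modified={b.txt} staged={c.txt, d.txt}
After op 19 (modify c.txt): modified={b.txt, c.txt} staged={c.txt, d.txt}
After op 20 (modify d.txt): modified={b.txt, c.txt, d.txt} staged={c.txt, d.txt}
After op 21 (git reset c.txt): modified={b.txt, c.txt, d.txt} staged={d.txt}
After op 22 (modify a.txt): modified={a.txt, b.txt, c.txt, d.txt} staged={d.txt}
After op 23 (git commit): modified={a.txt, b.txt, c.txt, d.txt} staged={none}
After op 24 (git commit): modified={a.txt, b.txt, c.txt, d.txt} staged={none}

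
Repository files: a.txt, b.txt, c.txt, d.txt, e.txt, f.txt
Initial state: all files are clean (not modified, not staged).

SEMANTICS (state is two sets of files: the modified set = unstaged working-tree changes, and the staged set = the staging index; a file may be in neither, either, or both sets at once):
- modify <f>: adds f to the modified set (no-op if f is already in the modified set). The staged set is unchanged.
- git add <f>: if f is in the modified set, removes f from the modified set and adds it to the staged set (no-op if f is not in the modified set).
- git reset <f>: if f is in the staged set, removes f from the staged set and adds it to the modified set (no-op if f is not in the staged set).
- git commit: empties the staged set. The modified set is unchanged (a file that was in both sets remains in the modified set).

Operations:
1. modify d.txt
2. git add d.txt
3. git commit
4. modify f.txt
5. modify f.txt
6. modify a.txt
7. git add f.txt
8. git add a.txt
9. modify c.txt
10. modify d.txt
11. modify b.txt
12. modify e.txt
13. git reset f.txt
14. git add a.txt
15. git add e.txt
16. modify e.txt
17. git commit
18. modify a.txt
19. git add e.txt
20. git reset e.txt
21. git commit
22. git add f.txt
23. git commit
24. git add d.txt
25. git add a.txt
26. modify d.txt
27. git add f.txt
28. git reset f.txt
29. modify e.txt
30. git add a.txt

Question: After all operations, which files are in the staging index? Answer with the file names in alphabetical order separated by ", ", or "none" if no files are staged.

Answer: a.txt, d.txt

Derivation:
After op 1 (modify d.txt): modified={d.txt} staged={none}
After op 2 (git add d.txt): modified={none} staged={d.txt}
After op 3 (git commit): modified={none} staged={none}
After op 4 (modify f.txt): modified={f.txt} staged={none}
After op 5 (modify f.txt): modified={f.txt} staged={none}
After op 6 (modify a.txt): modified={a.txt, f.txt} staged={none}
After op 7 (git add f.txt): modified={a.txt} staged={f.txt}
After op 8 (git add a.txt): modified={none} staged={a.txt, f.txt}
After op 9 (modify c.txt): modified={c.txt} staged={a.txt, f.txt}
After op 10 (modify d.txt): modified={c.txt, d.txt} staged={a.txt, f.txt}
After op 11 (modify b.txt): modified={b.txt, c.txt, d.txt} staged={a.txt, f.txt}
After op 12 (modify e.txt): modified={b.txt, c.txt, d.txt, e.txt} staged={a.txt, f.txt}
After op 13 (git reset f.txt): modified={b.txt, c.txt, d.txt, e.txt, f.txt} staged={a.txt}
After op 14 (git add a.txt): modified={b.txt, c.txt, d.txt, e.txt, f.txt} staged={a.txt}
After op 15 (git add e.txt): modified={b.txt, c.txt, d.txt, f.txt} staged={a.txt, e.txt}
After op 16 (modify e.txt): modified={b.txt, c.txt, d.txt, e.txt, f.txt} staged={a.txt, e.txt}
After op 17 (git commit): modified={b.txt, c.txt, d.txt, e.txt, f.txt} staged={none}
After op 18 (modify a.txt): modified={a.txt, b.txt, c.txt, d.txt, e.txt, f.txt} staged={none}
After op 19 (git add e.txt): modified={a.txt, b.txt, c.txt, d.txt, f.txt} staged={e.txt}
After op 20 (git reset e.txt): modified={a.txt, b.txt, c.txt, d.txt, e.txt, f.txt} staged={none}
After op 21 (git commit): modified={a.txt, b.txt, c.txt, d.txt, e.txt, f.txt} staged={none}
After op 22 (git add f.txt): modified={a.txt, b.txt, c.txt, d.txt, e.txt} staged={f.txt}
After op 23 (git commit): modified={a.txt, b.txt, c.txt, d.txt, e.txt} staged={none}
After op 24 (git add d.txt): modified={a.txt, b.txt, c.txt, e.txt} staged={d.txt}
After op 25 (git add a.txt): modified={b.txt, c.txt, e.txt} staged={a.txt, d.txt}
After op 26 (modify d.txt): modified={b.txt, c.txt, d.txt, e.txt} staged={a.txt, d.txt}
After op 27 (git add f.txt): modified={b.txt, c.txt, d.txt, e.txt} staged={a.txt, d.txt}
After op 28 (git reset f.txt): modified={b.txt, c.txt, d.txt, e.txt} staged={a.txt, d.txt}
After op 29 (modify e.txt): modified={b.txt, c.txt, d.txt, e.txt} staged={a.txt, d.txt}
After op 30 (git add a.txt): modified={b.txt, c.txt, d.txt, e.txt} staged={a.txt, d.txt}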